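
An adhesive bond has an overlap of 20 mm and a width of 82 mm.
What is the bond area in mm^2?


Bond area = overlap * width
= 20 * 82
= 1640 mm^2

1640


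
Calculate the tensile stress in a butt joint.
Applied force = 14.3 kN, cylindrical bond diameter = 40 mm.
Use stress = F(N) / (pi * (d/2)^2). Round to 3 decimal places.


A = pi * 20.0^2 = 1256.6371 mm^2
sigma = 14300.0 / 1256.6371 = 11.380 MPa

11.380


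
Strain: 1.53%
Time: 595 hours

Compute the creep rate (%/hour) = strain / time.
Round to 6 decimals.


Creep rate = 1.53 / 595
= 0.002571 %/h

0.002571


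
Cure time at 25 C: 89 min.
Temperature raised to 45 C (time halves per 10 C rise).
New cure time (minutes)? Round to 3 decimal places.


Acceleration factor = 2^(20/10) = 4.0000
New time = 89 / 4.0000 = 22.250 min

22.250


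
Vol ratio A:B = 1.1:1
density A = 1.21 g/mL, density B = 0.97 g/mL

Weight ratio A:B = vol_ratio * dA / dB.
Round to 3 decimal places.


Weight ratio = 1.1 * 1.21 / 0.97
= 1.372

1.372


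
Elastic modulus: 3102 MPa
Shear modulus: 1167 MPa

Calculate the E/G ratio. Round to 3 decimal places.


E / G = 3102 / 1167 = 2.658

2.658


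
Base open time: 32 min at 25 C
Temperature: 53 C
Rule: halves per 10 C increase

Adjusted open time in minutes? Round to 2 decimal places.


Acceleration = 2^((53-25)/10) = 6.9644
Open time = 32 / 6.9644 = 4.59 min

4.59


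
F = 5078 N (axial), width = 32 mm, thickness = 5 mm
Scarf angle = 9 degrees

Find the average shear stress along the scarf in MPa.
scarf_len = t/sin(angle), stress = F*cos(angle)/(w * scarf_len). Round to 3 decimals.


scarf_len = 5/sin(9 deg) = 31.9623
cos(9 deg) = 0.987688
stress = 5078*0.987688/(32*31.9623) = 4.904 MPa

4.904


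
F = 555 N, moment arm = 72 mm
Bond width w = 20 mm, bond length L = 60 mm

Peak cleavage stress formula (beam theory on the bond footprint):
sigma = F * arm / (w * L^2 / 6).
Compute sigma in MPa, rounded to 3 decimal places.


sigma = (555 * 72) / (20 * 3600 / 6)
= 39960 * 6 / 72000
= 239760 / 72000
= 3.330 MPa

3.330


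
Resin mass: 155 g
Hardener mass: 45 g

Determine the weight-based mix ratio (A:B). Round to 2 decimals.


Ratio = 155 / 45 = 3.44

3.44


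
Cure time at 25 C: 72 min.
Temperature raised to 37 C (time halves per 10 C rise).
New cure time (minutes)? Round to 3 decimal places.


Acceleration factor = 2^(12/10) = 2.2974
New time = 72 / 2.2974 = 31.340 min

31.340


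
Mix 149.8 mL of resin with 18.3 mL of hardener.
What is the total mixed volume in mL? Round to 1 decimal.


Total = 149.8 + 18.3 = 168.1 mL

168.1


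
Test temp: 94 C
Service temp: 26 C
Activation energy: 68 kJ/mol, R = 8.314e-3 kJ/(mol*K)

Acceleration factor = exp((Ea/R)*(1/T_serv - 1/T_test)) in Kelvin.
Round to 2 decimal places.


AF = exp((68/0.008314)*(1/299.15 - 1/367.15))
= 158.19

158.19


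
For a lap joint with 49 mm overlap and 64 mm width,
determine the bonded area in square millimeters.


Area = 49 * 64 = 3136 mm^2

3136


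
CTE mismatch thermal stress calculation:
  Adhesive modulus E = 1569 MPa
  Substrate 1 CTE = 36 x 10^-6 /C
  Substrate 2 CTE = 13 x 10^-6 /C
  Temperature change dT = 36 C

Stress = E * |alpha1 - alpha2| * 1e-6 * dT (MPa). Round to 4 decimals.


delta_alpha = |36 - 13| = 23 x 10^-6/C
Stress = 1569 * 23e-6 * 36
= 1.2991 MPa

1.2991


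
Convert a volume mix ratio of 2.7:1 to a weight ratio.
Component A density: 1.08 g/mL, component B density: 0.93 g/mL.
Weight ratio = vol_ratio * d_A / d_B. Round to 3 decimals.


= 2.7 * 1.08 / 0.93 = 3.135

3.135


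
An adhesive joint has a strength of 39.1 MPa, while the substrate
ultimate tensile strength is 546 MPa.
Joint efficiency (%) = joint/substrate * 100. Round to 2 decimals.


Efficiency = 39.1 / 546 * 100
= 7.16%

7.16


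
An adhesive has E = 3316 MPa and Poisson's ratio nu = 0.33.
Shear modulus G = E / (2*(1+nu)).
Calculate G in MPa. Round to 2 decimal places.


G = 3316 / (2*(1+0.33))
= 3316 / 2.66
= 1246.62 MPa

1246.62


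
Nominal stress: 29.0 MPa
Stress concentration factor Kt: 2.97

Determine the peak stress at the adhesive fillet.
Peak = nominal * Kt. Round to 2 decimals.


Peak stress = 29.0 * 2.97
= 86.13 MPa

86.13


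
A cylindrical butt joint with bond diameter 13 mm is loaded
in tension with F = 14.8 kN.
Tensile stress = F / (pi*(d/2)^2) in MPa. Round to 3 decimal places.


Area = pi * (13/2)^2 = 132.7323 mm^2
Stress = 14.8*1000 / 132.7323
= 111.503 MPa

111.503


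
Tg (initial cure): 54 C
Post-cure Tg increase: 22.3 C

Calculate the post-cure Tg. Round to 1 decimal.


Post-cure Tg = 54 + 22.3 = 76.3 C

76.3


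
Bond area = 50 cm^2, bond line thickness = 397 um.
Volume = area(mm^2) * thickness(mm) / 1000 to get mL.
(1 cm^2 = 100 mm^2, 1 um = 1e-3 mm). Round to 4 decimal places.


area_mm2 = 50 * 100 = 5000
blt_mm = 397 * 1e-3 = 0.397
vol_mm3 = 5000 * 0.397 = 1985.0
vol_mL = 1985.0 / 1000 = 1.9850 mL

1.9850


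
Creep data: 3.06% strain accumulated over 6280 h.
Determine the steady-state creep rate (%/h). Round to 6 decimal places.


Rate = 3.06 / 6280 = 0.000487 %/h

0.000487


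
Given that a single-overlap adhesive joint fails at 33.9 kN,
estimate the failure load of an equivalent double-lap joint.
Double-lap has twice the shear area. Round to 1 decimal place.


Double-lap factor = 2
Expected load = 33.9 * 2 = 67.8 kN

67.8


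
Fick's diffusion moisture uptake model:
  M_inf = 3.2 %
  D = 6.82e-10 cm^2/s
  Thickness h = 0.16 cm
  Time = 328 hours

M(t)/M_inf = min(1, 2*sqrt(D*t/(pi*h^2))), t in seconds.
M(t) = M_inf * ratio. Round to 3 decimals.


t_sec = 328 * 3600 = 1180800
ratio = 2*sqrt(6.82e-10*1180800/(pi*0.16^2))
= min(1, 0.200131)
= 0.200131
M(t) = 3.2 * 0.200131 = 0.640 %

0.640


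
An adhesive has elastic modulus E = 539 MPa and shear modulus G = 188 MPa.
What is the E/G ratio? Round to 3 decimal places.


E/G = 539 / 188 = 2.867

2.867


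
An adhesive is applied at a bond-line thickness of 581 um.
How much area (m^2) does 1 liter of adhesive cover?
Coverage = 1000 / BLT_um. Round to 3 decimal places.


Coverage = 1000 / 581 = 1.721 m^2

1.721


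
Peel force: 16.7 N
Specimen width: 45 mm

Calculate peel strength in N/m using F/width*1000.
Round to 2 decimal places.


Peel strength = 16.7 / 45 * 1000 = 371.11 N/m

371.11


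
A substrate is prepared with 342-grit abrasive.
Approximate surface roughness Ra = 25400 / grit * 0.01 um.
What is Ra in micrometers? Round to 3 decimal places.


Ra = 25400 / 342 * 0.01 = 0.743 um

0.743


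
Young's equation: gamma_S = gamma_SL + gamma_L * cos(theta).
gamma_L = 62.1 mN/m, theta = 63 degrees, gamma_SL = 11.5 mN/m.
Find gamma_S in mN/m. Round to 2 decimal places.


cos(63 deg) = 0.453990
gamma_S = 11.5 + 62.1 * 0.453990
= 39.69 mN/m

39.69


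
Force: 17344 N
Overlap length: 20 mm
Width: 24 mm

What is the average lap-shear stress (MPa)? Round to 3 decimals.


Average shear stress = F / (overlap * width)
= 17344 / (20 * 24)
= 36.133 MPa

36.133


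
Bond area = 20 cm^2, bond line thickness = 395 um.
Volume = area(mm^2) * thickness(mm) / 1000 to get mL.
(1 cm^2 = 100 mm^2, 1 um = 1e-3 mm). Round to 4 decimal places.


area_mm2 = 20 * 100 = 2000
blt_mm = 395 * 1e-3 = 0.395
vol_mm3 = 2000 * 0.395 = 790.0
vol_mL = 790.0 / 1000 = 0.7900 mL

0.7900


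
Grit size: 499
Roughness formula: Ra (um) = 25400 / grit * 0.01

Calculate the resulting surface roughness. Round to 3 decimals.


Ra = 25400 / 499 * 0.01
= 0.509 um

0.509


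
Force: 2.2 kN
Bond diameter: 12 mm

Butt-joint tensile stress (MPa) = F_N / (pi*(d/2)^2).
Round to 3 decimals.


F_N = 2.2 * 1000 = 2200.0 N
A = pi*(6.0)^2 = 113.0973 mm^2
stress = 2200.0 / 113.0973 = 19.452 MPa

19.452


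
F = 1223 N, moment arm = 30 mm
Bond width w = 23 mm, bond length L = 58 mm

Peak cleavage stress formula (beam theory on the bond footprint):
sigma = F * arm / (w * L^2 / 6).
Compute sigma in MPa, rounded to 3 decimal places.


sigma = (1223 * 30) / (23 * 3364 / 6)
= 36690 * 6 / 77372
= 220140 / 77372
= 2.845 MPa

2.845


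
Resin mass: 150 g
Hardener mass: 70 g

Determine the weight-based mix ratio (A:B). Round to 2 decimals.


Ratio = 150 / 70 = 2.14

2.14


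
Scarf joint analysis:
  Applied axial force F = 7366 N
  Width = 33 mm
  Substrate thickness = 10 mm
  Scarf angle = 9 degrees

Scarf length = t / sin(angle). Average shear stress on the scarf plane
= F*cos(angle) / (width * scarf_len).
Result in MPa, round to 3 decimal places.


Scarf length = 10 / sin(9 deg) = 63.9245 mm
cos(9 deg) = 0.987688
Shear = 7366 * 0.987688 / (33 * 63.9245)
= 3.449 MPa

3.449


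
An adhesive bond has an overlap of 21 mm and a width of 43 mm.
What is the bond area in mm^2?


Bond area = overlap * width
= 21 * 43
= 903 mm^2

903


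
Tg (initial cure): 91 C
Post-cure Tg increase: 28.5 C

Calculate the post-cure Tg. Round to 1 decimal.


Post-cure Tg = 91 + 28.5 = 119.5 C

119.5


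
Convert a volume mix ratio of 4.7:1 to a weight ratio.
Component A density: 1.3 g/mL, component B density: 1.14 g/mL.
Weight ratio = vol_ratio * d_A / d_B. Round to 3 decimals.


= 4.7 * 1.3 / 1.14 = 5.360

5.360


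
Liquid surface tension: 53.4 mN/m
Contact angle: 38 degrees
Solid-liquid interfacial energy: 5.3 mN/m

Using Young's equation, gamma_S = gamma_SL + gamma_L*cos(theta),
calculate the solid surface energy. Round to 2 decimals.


gamma_S = 5.3 + 53.4 * cos(38)
= 47.38 mN/m

47.38


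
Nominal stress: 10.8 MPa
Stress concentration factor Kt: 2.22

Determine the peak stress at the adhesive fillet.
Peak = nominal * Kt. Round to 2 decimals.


Peak stress = 10.8 * 2.22
= 23.98 MPa

23.98


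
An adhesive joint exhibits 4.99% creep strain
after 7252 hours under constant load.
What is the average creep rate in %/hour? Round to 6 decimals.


Creep rate = strain / time
= 4.99 / 7252
= 0.000688 %/h

0.000688


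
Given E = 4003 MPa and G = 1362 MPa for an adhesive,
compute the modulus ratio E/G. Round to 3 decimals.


E/G ratio = 4003 / 1362 = 2.939

2.939


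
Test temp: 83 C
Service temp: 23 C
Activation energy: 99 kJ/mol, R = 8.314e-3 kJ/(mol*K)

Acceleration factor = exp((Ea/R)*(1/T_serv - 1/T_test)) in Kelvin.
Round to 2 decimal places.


AF = exp((99/0.008314)*(1/296.15 - 1/356.15))
= 874.62

874.62


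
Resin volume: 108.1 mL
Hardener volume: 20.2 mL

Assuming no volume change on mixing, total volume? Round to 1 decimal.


V_total = 108.1 + 20.2 = 128.3 mL

128.3


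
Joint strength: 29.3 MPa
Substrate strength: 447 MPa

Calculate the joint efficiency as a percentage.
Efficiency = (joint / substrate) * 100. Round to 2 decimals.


Efficiency = (29.3 / 447) * 100 = 6.55%

6.55


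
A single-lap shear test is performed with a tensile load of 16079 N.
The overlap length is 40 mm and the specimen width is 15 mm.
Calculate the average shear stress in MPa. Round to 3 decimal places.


Shear stress = F / (overlap * width)
= 16079 / (40 * 15)
= 16079 / 600
= 26.798 MPa

26.798


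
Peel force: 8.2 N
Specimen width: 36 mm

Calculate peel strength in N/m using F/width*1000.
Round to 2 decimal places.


Peel strength = 8.2 / 36 * 1000 = 227.78 N/m

227.78


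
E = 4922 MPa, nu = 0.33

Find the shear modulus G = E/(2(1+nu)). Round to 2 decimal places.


G = 4922 / (2 * 1.33)
= 1850.38 MPa

1850.38


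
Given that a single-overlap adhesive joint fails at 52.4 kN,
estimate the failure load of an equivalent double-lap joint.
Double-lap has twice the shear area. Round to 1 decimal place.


Double-lap factor = 2
Expected load = 52.4 * 2 = 104.8 kN

104.8


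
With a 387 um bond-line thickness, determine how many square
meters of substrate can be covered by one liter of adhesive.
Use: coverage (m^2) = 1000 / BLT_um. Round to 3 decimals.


Coverage = 1000 / 387 = 2.584 m^2

2.584


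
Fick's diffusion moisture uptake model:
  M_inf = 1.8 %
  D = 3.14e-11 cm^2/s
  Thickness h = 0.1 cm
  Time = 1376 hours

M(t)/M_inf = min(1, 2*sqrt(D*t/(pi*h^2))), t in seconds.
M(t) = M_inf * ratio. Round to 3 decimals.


t_sec = 1376 * 3600 = 4953600
ratio = 2*sqrt(3.14e-11*4953600/(pi*0.1^2))
= min(1, 0.140728)
= 0.140728
M(t) = 1.8 * 0.140728 = 0.253 %

0.253


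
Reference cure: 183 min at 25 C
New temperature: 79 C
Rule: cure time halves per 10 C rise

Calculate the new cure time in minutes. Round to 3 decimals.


factor = 2^((79-25)/10) = 42.2243
t_new = 183 / 42.2243 = 4.334 min

4.334


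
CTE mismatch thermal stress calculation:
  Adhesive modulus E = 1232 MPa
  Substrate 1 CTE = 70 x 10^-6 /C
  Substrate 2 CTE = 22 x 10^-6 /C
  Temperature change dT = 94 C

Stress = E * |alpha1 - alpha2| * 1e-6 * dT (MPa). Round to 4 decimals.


delta_alpha = |70 - 22| = 48 x 10^-6/C
Stress = 1232 * 48e-6 * 94
= 5.5588 MPa

5.5588


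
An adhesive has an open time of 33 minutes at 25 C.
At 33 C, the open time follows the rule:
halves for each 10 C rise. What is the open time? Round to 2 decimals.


Factor = 2^((33-25)/10) = 1.7411
Open time = 33 / 1.7411 = 18.95 min

18.95


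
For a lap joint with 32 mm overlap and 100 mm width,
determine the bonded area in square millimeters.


Area = 32 * 100 = 3200 mm^2

3200


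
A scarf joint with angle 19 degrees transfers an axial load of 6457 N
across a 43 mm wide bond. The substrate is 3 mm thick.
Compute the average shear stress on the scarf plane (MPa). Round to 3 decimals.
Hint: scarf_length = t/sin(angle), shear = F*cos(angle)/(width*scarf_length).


scarf_length = 3 / sin(19 deg) = 9.2147 mm
cos(19 deg) = 0.945519
shear stress = 6457 * 0.945519 / (43 * 9.2147)
= 15.408 MPa

15.408


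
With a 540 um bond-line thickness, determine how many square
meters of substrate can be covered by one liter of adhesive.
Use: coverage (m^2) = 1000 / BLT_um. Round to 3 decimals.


Coverage = 1000 / 540 = 1.852 m^2

1.852


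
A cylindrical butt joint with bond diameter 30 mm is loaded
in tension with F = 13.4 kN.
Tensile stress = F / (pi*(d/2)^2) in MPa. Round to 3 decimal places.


Area = pi * (30/2)^2 = 706.8583 mm^2
Stress = 13.4*1000 / 706.8583
= 18.957 MPa

18.957


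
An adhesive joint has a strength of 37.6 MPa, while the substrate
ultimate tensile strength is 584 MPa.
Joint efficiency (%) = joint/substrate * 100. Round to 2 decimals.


Efficiency = 37.6 / 584 * 100
= 6.44%

6.44


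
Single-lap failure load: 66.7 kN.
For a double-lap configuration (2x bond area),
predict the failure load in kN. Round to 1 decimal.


Failure load = 66.7 * 2 = 133.4 kN

133.4


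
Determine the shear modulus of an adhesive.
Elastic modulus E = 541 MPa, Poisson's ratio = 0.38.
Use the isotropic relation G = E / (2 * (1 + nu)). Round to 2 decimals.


G = 541 / (2*(1+0.38)) = 541 / 2.76
= 196.01 MPa

196.01


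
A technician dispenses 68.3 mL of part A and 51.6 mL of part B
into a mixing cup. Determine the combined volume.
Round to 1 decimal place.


Combined volume = 68.3 + 51.6
= 119.9 mL

119.9


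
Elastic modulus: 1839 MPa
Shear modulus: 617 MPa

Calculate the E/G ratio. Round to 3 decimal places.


E / G = 1839 / 617 = 2.981

2.981


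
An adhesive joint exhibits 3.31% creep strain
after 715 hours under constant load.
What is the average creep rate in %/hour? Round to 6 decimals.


Creep rate = strain / time
= 3.31 / 715
= 0.004629 %/h

0.004629


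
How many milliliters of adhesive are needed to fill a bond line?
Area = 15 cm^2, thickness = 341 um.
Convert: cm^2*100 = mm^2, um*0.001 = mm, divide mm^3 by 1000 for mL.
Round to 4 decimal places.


= (15 * 100) * (341 * 0.001) / 1000
= 0.5115 mL

0.5115


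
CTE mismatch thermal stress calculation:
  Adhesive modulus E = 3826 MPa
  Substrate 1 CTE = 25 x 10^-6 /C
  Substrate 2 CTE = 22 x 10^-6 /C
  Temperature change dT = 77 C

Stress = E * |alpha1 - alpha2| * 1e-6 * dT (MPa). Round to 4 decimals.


delta_alpha = |25 - 22| = 3 x 10^-6/C
Stress = 3826 * 3e-6 * 77
= 0.8838 MPa

0.8838


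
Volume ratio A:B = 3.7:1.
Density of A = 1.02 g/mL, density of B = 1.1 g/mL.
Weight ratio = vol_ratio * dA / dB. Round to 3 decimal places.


Wt ratio = 3.7 * 1.02 / 1.1
= 3.431

3.431


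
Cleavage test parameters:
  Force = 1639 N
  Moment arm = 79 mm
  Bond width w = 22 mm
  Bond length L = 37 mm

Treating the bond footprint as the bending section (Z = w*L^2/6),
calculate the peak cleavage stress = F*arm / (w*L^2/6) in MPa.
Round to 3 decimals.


M = 1639 * 79 = 129481 N*mm
Z = 22 * 37^2 / 6 = 30118 / 6 mm^3
sigma = M / Z = 6 * 129481 / 30118 = 776886 / 30118
= 25.795 MPa

25.795


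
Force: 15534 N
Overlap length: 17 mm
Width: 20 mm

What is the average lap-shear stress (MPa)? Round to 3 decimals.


Average shear stress = F / (overlap * width)
= 15534 / (17 * 20)
= 45.688 MPa

45.688


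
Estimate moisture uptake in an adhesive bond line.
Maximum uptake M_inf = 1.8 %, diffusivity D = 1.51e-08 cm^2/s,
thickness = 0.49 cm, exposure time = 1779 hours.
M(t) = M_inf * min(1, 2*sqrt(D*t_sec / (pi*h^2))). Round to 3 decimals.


Convert time: 1779 h = 6404400 s
ratio = min(1, 2*sqrt(1.51e-08*6404400/(pi*0.49^2)))
= 0.716121
M(t) = 1.8 * 0.716121 = 1.289%

1.289


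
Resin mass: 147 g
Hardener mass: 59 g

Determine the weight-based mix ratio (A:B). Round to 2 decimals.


Ratio = 147 / 59 = 2.49

2.49


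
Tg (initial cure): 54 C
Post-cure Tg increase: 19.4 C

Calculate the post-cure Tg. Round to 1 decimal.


Post-cure Tg = 54 + 19.4 = 73.4 C

73.4


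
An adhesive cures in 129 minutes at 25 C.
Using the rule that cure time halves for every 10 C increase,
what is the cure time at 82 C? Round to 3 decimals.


Factor = 2^((82 - 25) / 10) = 51.9842
Cure time = 129 / 51.9842
= 2.482 minutes

2.482


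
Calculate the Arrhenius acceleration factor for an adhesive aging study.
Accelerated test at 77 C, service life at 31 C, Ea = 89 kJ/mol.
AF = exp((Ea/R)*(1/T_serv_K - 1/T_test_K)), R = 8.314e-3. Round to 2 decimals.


T_test = 350.15 K, T_serv = 304.15 K
Ea/R = 89 / 0.008314 = 10704.84
AF = exp(10704.84 * (1/304.15 - 1/350.15))
= 101.88

101.88


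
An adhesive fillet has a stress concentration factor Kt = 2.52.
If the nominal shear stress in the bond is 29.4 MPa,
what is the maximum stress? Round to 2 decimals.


Max stress = 29.4 * 2.52 = 74.09 MPa

74.09


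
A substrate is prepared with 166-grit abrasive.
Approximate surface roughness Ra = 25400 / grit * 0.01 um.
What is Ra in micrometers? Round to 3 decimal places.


Ra = 25400 / 166 * 0.01 = 1.530 um

1.530


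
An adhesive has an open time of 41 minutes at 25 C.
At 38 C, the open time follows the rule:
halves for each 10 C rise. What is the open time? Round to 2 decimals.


Factor = 2^((38-25)/10) = 2.4623
Open time = 41 / 2.4623 = 16.65 min

16.65


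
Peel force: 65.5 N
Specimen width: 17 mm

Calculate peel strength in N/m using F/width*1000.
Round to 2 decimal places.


Peel strength = 65.5 / 17 * 1000 = 3852.94 N/m

3852.94


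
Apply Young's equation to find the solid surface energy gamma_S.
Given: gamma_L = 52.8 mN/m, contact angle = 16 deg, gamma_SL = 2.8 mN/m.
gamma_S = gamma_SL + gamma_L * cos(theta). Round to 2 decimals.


theta_rad = 16 * pi/180 = 0.279253
gamma_S = 2.8 + 52.8 * cos(0.279253)
= 53.55 mN/m

53.55


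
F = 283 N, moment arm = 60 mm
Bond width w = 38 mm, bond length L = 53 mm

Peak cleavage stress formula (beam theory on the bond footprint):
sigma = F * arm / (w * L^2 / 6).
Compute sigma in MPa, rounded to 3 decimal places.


sigma = (283 * 60) / (38 * 2809 / 6)
= 16980 * 6 / 106742
= 101880 / 106742
= 0.954 MPa

0.954


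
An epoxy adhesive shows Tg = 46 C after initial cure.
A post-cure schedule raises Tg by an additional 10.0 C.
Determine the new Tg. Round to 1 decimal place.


New Tg = 46 + 10.0
= 56.0 C

56.0


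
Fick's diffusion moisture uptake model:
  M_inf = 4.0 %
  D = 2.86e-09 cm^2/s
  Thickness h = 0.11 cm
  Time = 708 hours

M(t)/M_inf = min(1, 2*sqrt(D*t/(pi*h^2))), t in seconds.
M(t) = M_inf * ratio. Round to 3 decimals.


t_sec = 708 * 3600 = 2548800
ratio = 2*sqrt(2.86e-09*2548800/(pi*0.11^2))
= min(1, 0.875817)
= 0.875817
M(t) = 4.0 * 0.875817 = 3.503 %

3.503


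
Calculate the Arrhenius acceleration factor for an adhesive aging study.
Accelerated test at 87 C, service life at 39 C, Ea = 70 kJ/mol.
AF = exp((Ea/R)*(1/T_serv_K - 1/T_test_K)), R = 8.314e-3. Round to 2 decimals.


T_test = 360.15 K, T_serv = 312.15 K
Ea/R = 70 / 0.008314 = 8419.53
AF = exp(8419.53 * (1/312.15 - 1/360.15))
= 36.41

36.41


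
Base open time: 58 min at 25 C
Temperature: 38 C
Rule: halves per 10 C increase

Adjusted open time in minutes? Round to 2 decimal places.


Acceleration = 2^((38-25)/10) = 2.4623
Open time = 58 / 2.4623 = 23.56 min

23.56


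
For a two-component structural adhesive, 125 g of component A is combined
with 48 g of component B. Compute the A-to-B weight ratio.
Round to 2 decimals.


Weight ratio A:B = 125 / 48
= 2.60

2.60


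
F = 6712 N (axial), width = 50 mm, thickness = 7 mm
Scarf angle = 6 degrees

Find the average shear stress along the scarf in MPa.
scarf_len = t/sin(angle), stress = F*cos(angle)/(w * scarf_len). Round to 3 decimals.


scarf_len = 7/sin(6 deg) = 66.9674
cos(6 deg) = 0.994522
stress = 6712*0.994522/(50*66.9674) = 1.994 MPa

1.994


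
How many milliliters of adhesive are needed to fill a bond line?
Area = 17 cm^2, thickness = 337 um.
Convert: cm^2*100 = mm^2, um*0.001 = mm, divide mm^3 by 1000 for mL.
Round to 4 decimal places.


= (17 * 100) * (337 * 0.001) / 1000
= 0.5729 mL

0.5729


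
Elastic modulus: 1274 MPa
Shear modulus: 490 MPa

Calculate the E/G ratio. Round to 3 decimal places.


E / G = 1274 / 490 = 2.600

2.600


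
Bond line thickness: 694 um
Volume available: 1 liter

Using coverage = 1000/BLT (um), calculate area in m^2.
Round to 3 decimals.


1 L = 1e6 mm^3, thickness = 694 um = 0.694 mm
Area = 1e6 / 0.694 mm^2 = (1e6 / 0.694) / 1e6 m^2 = 1000 / 694 m^2
= 1.441 m^2

1.441


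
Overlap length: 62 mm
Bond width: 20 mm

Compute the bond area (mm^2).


Bond area = 62 * 20 = 1240 mm^2

1240


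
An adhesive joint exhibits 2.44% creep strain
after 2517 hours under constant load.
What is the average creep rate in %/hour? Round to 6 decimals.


Creep rate = strain / time
= 2.44 / 2517
= 0.000969 %/h

0.000969


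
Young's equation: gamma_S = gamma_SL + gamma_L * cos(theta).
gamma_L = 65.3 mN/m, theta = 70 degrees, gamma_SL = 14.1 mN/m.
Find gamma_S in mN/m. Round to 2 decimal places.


cos(70 deg) = 0.342020
gamma_S = 14.1 + 65.3 * 0.342020
= 36.43 mN/m

36.43


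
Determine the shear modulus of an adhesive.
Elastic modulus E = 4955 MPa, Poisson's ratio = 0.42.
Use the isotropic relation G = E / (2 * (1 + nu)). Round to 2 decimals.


G = 4955 / (2*(1+0.42)) = 4955 / 2.84
= 1744.72 MPa

1744.72


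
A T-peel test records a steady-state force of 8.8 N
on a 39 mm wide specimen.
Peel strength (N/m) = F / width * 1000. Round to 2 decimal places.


Peel strength = 8.8 / 39 * 1000
= 225.64 N/m

225.64


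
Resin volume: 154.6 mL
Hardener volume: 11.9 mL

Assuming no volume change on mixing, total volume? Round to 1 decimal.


V_total = 154.6 + 11.9 = 166.5 mL

166.5


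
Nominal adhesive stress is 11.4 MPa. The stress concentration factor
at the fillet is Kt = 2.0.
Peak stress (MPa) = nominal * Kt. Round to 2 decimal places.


Peak = 11.4 * 2.0 = 22.80 MPa

22.80


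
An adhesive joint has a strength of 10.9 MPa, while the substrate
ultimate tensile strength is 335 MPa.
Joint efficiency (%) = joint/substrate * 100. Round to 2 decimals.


Efficiency = 10.9 / 335 * 100
= 3.25%

3.25


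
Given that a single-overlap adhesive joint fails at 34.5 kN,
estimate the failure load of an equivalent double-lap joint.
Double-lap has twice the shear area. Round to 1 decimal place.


Double-lap factor = 2
Expected load = 34.5 * 2 = 69.0 kN

69.0


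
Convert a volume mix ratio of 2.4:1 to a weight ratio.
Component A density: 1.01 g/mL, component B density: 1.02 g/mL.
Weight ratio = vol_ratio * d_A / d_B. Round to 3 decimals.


= 2.4 * 1.01 / 1.02 = 2.376

2.376


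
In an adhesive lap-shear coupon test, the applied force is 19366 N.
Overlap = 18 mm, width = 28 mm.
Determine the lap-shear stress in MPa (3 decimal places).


stress = F / (overlap * width)
= 19366 / (18 * 28)
= 38.425 MPa

38.425


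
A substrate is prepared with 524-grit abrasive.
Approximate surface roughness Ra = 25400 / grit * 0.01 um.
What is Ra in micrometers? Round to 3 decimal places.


Ra = 25400 / 524 * 0.01 = 0.485 um

0.485


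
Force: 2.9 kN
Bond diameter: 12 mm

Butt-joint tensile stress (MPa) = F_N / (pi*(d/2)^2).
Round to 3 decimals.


F_N = 2.9 * 1000 = 2900.0 N
A = pi*(6.0)^2 = 113.0973 mm^2
stress = 2900.0 / 113.0973 = 25.642 MPa

25.642


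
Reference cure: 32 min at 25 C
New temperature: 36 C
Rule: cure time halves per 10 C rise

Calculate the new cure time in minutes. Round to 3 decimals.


factor = 2^((36-25)/10) = 2.1435
t_new = 32 / 2.1435 = 14.929 min

14.929


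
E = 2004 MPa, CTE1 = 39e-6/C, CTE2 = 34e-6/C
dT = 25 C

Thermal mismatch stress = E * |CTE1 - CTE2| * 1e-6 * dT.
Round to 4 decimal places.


= 2004 * 5e-6 * 25
= 0.2505 MPa

0.2505


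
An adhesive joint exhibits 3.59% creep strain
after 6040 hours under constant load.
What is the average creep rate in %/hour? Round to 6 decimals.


Creep rate = strain / time
= 3.59 / 6040
= 0.000594 %/h

0.000594


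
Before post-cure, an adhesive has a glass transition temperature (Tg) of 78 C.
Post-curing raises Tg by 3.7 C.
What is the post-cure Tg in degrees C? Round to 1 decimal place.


Tg_post = Tg_base + delta_Tg
= 78 + 3.7
= 81.7 C

81.7


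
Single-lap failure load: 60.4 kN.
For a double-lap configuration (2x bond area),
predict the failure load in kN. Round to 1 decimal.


Failure load = 60.4 * 2 = 120.8 kN

120.8


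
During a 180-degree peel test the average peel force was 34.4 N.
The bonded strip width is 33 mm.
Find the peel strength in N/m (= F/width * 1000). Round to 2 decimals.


Peel strength = F/width * 1000
= 34.4 / 33 * 1000
= 1042.42 N/m

1042.42


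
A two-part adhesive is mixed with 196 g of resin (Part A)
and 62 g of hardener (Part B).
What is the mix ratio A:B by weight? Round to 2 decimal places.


Mix ratio = mass_A / mass_B
= 196 / 62
= 3.16

3.16


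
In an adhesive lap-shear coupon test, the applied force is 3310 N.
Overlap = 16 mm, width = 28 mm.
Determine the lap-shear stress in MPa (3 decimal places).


stress = F / (overlap * width)
= 3310 / (16 * 28)
= 7.388 MPa

7.388


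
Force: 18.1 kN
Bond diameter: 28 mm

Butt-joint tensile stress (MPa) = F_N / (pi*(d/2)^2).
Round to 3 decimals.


F_N = 18.1 * 1000 = 18100.0 N
A = pi*(14.0)^2 = 615.7522 mm^2
stress = 18100.0 / 615.7522 = 29.395 MPa

29.395


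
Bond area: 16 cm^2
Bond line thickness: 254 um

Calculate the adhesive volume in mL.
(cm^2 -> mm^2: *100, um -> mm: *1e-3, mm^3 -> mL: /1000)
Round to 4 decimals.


V = 16*100 * 254*1e-3 / 1000
= 0.4064 mL

0.4064


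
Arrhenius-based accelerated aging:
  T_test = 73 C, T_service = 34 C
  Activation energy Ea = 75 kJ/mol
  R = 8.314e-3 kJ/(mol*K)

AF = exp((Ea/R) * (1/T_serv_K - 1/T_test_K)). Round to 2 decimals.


T_test_K = 346.15, T_serv_K = 307.15
AF = exp((75/8.314e-3) * (1/307.15 - 1/346.15))
= 27.36

27.36


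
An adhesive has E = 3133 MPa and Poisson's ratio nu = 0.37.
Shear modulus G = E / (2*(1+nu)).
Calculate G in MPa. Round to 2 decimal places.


G = 3133 / (2*(1+0.37))
= 3133 / 2.74
= 1143.43 MPa

1143.43


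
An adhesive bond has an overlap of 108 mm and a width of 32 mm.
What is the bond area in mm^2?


Bond area = overlap * width
= 108 * 32
= 3456 mm^2

3456


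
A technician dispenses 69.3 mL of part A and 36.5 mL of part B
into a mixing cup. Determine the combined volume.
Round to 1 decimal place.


Combined volume = 69.3 + 36.5
= 105.8 mL

105.8


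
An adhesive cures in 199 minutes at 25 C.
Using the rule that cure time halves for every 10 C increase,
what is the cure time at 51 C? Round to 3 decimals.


Factor = 2^((51 - 25) / 10) = 6.0629
Cure time = 199 / 6.0629
= 32.823 minutes

32.823


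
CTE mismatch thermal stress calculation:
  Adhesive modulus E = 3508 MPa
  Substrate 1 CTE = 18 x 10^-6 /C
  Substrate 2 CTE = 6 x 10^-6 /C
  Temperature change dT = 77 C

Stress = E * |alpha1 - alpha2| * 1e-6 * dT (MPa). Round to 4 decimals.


delta_alpha = |18 - 6| = 12 x 10^-6/C
Stress = 3508 * 12e-6 * 77
= 3.2414 MPa

3.2414


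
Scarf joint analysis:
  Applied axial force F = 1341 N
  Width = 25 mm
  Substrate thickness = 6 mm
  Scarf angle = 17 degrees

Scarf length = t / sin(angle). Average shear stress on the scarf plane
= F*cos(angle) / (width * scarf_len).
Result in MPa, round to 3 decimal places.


Scarf length = 6 / sin(17 deg) = 20.5218 mm
cos(17 deg) = 0.956305
Shear = 1341 * 0.956305 / (25 * 20.5218)
= 2.500 MPa

2.500


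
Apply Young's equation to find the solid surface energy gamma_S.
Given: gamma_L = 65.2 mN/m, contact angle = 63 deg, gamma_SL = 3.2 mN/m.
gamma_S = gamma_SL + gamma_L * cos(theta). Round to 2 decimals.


theta_rad = 63 * pi/180 = 1.099557
gamma_S = 3.2 + 65.2 * cos(1.099557)
= 32.80 mN/m

32.80


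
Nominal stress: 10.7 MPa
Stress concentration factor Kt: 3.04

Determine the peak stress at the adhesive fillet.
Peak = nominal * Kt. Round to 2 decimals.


Peak stress = 10.7 * 3.04
= 32.53 MPa

32.53


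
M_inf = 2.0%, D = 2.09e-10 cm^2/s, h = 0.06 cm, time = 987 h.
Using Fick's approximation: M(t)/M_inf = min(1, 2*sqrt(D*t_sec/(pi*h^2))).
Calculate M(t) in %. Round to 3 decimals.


t = 3553200 s
ratio = min(1, 2*sqrt(2.09e-10*3553200/(pi*0.0036)))
= 0.512492
M(t) = 2.0 * 0.512492 = 1.025%

1.025


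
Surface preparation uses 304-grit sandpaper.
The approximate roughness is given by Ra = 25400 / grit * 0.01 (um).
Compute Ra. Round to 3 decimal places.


Ra = 25400 / 304 * 0.01
= 254 / 304
= 0.836 um

0.836


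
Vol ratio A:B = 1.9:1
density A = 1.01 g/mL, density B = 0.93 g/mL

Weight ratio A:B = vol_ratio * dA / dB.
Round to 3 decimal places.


Weight ratio = 1.9 * 1.01 / 0.93
= 2.063

2.063


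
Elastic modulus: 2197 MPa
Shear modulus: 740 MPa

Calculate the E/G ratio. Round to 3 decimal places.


E / G = 2197 / 740 = 2.969

2.969


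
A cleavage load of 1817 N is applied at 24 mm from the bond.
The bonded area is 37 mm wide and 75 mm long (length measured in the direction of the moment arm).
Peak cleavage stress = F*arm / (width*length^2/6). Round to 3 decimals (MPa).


Moment = 1817 * 24 = 43608 N*mm
Section modulus = 37 * 5625 / 6 = 208125 / 6 mm^3
Stress = 43608 / (208125 / 6) = 261648 / 208125
= 1.257 MPa

1.257


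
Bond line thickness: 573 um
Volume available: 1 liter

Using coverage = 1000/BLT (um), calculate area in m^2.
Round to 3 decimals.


1 L = 1e6 mm^3, thickness = 573 um = 0.573 mm
Area = 1e6 / 0.573 mm^2 = (1e6 / 0.573) / 1e6 m^2 = 1000 / 573 m^2
= 1.745 m^2

1.745


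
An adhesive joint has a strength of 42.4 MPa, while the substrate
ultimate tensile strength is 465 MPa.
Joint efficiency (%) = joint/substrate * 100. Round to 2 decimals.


Efficiency = 42.4 / 465 * 100
= 9.12%

9.12


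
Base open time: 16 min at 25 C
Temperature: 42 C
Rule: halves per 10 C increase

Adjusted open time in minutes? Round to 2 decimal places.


Acceleration = 2^((42-25)/10) = 3.2490
Open time = 16 / 3.2490 = 4.92 min

4.92


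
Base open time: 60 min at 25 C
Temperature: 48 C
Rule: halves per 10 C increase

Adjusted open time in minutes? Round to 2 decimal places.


Acceleration = 2^((48-25)/10) = 4.9246
Open time = 60 / 4.9246 = 12.18 min

12.18


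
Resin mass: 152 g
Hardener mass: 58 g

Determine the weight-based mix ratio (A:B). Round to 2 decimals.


Ratio = 152 / 58 = 2.62

2.62


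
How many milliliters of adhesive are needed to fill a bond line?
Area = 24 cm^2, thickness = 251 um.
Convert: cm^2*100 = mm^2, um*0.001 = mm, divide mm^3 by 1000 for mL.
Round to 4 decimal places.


= (24 * 100) * (251 * 0.001) / 1000
= 0.6024 mL

0.6024


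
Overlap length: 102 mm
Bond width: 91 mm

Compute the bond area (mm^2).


Bond area = 102 * 91 = 9282 mm^2

9282


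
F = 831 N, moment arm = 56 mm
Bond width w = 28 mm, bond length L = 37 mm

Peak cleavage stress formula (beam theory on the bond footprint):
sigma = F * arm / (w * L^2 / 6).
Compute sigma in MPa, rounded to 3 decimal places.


sigma = (831 * 56) / (28 * 1369 / 6)
= 46536 * 6 / 38332
= 279216 / 38332
= 7.284 MPa

7.284


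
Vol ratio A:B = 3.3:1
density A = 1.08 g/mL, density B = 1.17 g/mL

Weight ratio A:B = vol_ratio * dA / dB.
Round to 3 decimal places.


Weight ratio = 3.3 * 1.08 / 1.17
= 3.046

3.046


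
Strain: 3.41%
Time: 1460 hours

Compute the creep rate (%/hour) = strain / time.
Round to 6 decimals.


Creep rate = 3.41 / 1460
= 0.002336 %/h

0.002336


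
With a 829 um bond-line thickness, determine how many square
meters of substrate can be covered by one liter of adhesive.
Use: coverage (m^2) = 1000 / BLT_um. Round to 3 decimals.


Coverage = 1000 / 829 = 1.206 m^2

1.206


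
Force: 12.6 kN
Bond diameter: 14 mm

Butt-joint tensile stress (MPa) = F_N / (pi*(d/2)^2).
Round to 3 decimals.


F_N = 12.6 * 1000 = 12600.0 N
A = pi*(7.0)^2 = 153.9380 mm^2
stress = 12600.0 / 153.9380 = 81.851 MPa

81.851


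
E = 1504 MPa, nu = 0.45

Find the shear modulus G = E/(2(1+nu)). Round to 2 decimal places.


G = 1504 / (2 * 1.45)
= 518.62 MPa

518.62


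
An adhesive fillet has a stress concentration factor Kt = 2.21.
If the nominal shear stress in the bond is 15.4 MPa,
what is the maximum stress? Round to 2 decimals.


Max stress = 15.4 * 2.21 = 34.03 MPa

34.03


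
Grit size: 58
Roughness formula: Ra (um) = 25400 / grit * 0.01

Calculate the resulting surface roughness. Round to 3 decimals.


Ra = 25400 / 58 * 0.01
= 4.379 um

4.379


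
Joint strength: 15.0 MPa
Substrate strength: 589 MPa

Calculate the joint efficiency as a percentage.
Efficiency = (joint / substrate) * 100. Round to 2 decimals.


Efficiency = (15.0 / 589) * 100 = 2.55%

2.55


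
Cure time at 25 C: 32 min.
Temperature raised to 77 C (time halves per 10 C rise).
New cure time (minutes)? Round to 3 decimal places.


Acceleration factor = 2^(52/10) = 36.7583
New time = 32 / 36.7583 = 0.871 min

0.871


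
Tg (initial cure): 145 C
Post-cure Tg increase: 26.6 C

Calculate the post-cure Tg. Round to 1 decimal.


Post-cure Tg = 145 + 26.6 = 171.6 C

171.6


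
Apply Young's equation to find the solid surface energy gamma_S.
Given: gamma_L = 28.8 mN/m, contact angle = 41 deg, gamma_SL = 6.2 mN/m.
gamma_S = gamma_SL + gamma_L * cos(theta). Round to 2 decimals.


theta_rad = 41 * pi/180 = 0.715585
gamma_S = 6.2 + 28.8 * cos(0.715585)
= 27.94 mN/m

27.94


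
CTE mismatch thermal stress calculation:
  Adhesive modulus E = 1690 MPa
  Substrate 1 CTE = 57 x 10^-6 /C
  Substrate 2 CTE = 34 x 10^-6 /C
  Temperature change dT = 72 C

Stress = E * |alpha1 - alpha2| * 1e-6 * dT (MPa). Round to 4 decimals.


delta_alpha = |57 - 34| = 23 x 10^-6/C
Stress = 1690 * 23e-6 * 72
= 2.7986 MPa

2.7986


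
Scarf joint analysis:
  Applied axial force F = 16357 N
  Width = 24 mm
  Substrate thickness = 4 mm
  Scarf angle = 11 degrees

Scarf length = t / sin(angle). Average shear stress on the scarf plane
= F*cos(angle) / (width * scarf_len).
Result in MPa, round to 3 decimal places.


Scarf length = 4 / sin(11 deg) = 20.9634 mm
cos(11 deg) = 0.981627
Shear = 16357 * 0.981627 / (24 * 20.9634)
= 31.914 MPa

31.914


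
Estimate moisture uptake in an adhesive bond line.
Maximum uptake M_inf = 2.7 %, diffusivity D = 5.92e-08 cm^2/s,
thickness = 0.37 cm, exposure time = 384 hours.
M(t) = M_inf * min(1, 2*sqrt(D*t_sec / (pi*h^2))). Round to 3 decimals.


Convert time: 384 h = 1382400 s
ratio = min(1, 2*sqrt(5.92e-08*1382400/(pi*0.37^2)))
= 0.872431
M(t) = 2.7 * 0.872431 = 2.356%

2.356


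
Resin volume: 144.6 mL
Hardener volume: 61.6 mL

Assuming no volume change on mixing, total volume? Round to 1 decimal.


V_total = 144.6 + 61.6 = 206.2 mL

206.2


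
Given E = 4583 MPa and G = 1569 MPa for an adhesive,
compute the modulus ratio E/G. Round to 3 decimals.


E/G ratio = 4583 / 1569 = 2.921

2.921


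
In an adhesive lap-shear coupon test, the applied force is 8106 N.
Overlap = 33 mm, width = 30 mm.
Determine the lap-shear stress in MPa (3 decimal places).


stress = F / (overlap * width)
= 8106 / (33 * 30)
= 8.188 MPa

8.188


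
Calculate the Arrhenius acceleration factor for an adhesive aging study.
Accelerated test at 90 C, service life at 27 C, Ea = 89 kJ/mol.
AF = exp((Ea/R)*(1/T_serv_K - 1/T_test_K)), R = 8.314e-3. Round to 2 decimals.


T_test = 363.15 K, T_serv = 300.15 K
Ea/R = 89 / 0.008314 = 10704.84
AF = exp(10704.84 * (1/300.15 - 1/363.15))
= 486.50

486.50


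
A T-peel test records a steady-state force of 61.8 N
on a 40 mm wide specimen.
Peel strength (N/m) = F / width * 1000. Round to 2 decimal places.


Peel strength = 61.8 / 40 * 1000
= 1545.00 N/m

1545.00


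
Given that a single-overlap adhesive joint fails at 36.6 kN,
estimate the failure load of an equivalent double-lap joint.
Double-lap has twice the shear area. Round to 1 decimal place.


Double-lap factor = 2
Expected load = 36.6 * 2 = 73.2 kN

73.2


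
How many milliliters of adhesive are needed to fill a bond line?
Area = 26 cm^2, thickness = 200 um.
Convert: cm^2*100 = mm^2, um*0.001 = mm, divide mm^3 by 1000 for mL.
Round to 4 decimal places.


= (26 * 100) * (200 * 0.001) / 1000
= 0.5200 mL

0.5200


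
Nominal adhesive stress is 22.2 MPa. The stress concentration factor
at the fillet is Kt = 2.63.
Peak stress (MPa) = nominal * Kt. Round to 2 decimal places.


Peak = 22.2 * 2.63 = 58.39 MPa

58.39


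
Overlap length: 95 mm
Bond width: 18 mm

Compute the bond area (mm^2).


Bond area = 95 * 18 = 1710 mm^2

1710


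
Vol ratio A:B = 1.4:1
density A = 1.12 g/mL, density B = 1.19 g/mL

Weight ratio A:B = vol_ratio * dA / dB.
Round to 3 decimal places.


Weight ratio = 1.4 * 1.12 / 1.19
= 1.318

1.318


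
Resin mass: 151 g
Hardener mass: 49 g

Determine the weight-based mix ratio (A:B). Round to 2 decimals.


Ratio = 151 / 49 = 3.08

3.08


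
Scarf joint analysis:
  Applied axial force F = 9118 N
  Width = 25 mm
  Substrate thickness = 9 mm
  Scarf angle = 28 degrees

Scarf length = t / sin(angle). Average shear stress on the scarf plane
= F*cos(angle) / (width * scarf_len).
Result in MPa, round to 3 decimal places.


Scarf length = 9 / sin(28 deg) = 19.1705 mm
cos(28 deg) = 0.882948
Shear = 9118 * 0.882948 / (25 * 19.1705)
= 16.798 MPa

16.798


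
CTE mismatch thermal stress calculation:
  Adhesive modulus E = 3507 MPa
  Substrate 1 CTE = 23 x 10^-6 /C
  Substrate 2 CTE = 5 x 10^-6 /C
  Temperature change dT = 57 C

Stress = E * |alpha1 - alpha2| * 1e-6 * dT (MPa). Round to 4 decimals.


delta_alpha = |23 - 5| = 18 x 10^-6/C
Stress = 3507 * 18e-6 * 57
= 3.5982 MPa

3.5982


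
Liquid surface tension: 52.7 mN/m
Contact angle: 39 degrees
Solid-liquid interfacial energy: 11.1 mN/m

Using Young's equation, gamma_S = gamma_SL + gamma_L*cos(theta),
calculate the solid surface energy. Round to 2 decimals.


gamma_S = 11.1 + 52.7 * cos(39)
= 52.06 mN/m

52.06


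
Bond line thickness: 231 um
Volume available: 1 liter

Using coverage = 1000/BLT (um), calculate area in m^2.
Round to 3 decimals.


1 L = 1e6 mm^3, thickness = 231 um = 0.231 mm
Area = 1e6 / 0.231 mm^2 = (1e6 / 0.231) / 1e6 m^2 = 1000 / 231 m^2
= 4.329 m^2

4.329
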